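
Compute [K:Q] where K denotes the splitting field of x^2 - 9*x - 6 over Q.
[K:Q] = 2

The discriminant of x^2 + (-9)*x + (-6) is b^2 - 4c = 81 - (-24) = 105. Since 105 is not a perfect square in Q, the polynomial is irreducible over Q. Its two roots generate a degree-2 extension, so [K:Q] = 2.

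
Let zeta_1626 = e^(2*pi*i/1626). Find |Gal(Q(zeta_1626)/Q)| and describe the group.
|Gal(Q(zeta_1626)/Q)| = phi(1626) = 540; group ≅ (Z/1626Z)^* ≅ Z/2Z × Z/270Z

The n-th cyclotomic polynomial Φ_1626(x) is the minimal polynomial of zeta_1626 over Q and has degree phi(1626) = 540. So Q(zeta_1626) is a degree-540 Galois extension with Galois group (Z/1626Z)^*. By CRT, (Z/1626Z)^* ≅ (Z/2Z)^* × (Z/3Z)^* × (Z/271Z)^*. Each prime-power unit group is (Z/2Z)^* ≅ trivial group (order 1); (Z/3Z)^* ≅ Z/2Z; (Z/271Z)^* ≅ Z/270Z. Hence Gal(Q(zeta_1626)/Q) ≅ Z/2Z × Z/270Z.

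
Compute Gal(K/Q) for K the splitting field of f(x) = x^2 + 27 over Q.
Gal(K/Q) = Z/2Z (cyclic of order 2)

x^2 + 27 is irreducible over Q since -27 is not a rational square. The splitting field Q(sqrt(-27)) has degree 2 over Q, and its unique nontrivial automorphism is sqrt(-27) ↦ -sqrt(-27). Hence Gal(Q(sqrt(-27))/Q) = Z/2Z.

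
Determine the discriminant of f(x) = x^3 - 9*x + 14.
Δ = -2376

For a depressed cubic x^3 + p x + q the discriminant is Δ = -4 p^3 - 27 q^2 = -4*(-9)^3 - 27*(14)^2 = 2916 - 5292 = -2376.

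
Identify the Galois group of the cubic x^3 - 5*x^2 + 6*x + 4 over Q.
Gal(K/Q) = S_3 (symmetric group of order 6)

Compute the discriminant of x^3 + (-5)*x^2 + (6)*x + (4): Δ = -556. Since Δ is not a rational square, the Galois group is not contained in A_3; it must be the full S_3 (irreducibility of the cubic rules out anything smaller).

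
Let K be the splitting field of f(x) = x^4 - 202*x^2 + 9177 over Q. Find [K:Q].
[K:Q] = 4

f factors as (x^2 - 133)(x^2 - 69); the splitting field is K = Q(sqrt(133), sqrt(69)). Since 133, 69, and 9177 are all non-squares in Q, the three subfields Q(sqrt(133)), Q(sqrt(69)), Q(sqrt(9177)) are distinct degree-2 extensions, so [K:Q] = 4 (Klein four Galois group).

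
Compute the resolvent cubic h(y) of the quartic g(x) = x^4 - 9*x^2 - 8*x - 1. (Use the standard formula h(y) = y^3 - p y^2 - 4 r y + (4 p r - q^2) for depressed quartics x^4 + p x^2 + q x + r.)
h(y) = y^3 + 9*y^2 + 4*y - 28

Identify coefficients: p = -9, q = -8, r = -1.
Plug into h(y) = y^3 - p y^2 - 4 r y + (4 p r - q^2):
  h(y) = y^3 - (-9) y^2 - 4*(-1) y + (4*(-9)*(-1) - (-8)^2)
       = y^3 + (9) y^2 + (4) y + (-28).
Simplifying: h(y) = y^3 + 9*y^2 + 4*y - 28.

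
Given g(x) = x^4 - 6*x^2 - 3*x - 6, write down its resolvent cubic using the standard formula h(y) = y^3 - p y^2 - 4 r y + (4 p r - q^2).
h(y) = y^3 + 6*y^2 + 24*y + 135

Identify coefficients: p = -6, q = -3, r = -6.
Plug into h(y) = y^3 - p y^2 - 4 r y + (4 p r - q^2):
  h(y) = y^3 - (-6) y^2 - 4*(-6) y + (4*(-6)*(-6) - (-3)^2)
       = y^3 + (6) y^2 + (24) y + (135).
Simplifying: h(y) = y^3 + 6*y^2 + 24*y + 135.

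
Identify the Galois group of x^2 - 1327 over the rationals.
Gal(K/Q) = Z/2Z (cyclic of order 2)

x^2 - 1327 is irreducible over Q since 1327 is not a rational square. The splitting field Q(sqrt(1327)) has degree 2 over Q, and its unique nontrivial automorphism is sqrt(1327) ↦ -sqrt(1327). Hence Gal(Q(sqrt(1327))/Q) = Z/2Z.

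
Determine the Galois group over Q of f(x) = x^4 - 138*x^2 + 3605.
Gal(K/Q) = V_4 (Klein four-group, Z/2Z × Z/2Z)

f factors as (x^2 - 35)(x^2 - 103), so the splitting field is K = Q(sqrt(35), sqrt(103)). The elements 35, 103, 3605 are all non-squares in Q, so sqrt(35) and sqrt(103) generate independent quadratic extensions. Thus [K:Q] = 4 and Gal(K/Q) is generated by the two order-2 automorphisms sqrt(35) ↦ -sqrt(35) and sqrt(103) ↦ -sqrt(103), giving V_4.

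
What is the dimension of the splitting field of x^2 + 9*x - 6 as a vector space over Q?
[K:Q] = 2

The discriminant of x^2 + (9)*x + (-6) is b^2 - 4c = 81 - (-24) = 105. Since 105 is not a perfect square in Q, the polynomial is irreducible over Q. Its two roots generate a degree-2 extension, so [K:Q] = 2.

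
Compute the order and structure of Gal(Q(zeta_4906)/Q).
|Gal(Q(zeta_4906)/Q)| = phi(4906) = 2220; group ≅ (Z/4906Z)^* ≅ Z/10Z × Z/222Z

The n-th cyclotomic polynomial Φ_4906(x) is the minimal polynomial of zeta_4906 over Q and has degree phi(4906) = 2220. So Q(zeta_4906) is a degree-2220 Galois extension with Galois group (Z/4906Z)^*. By CRT, (Z/4906Z)^* ≅ (Z/2Z)^* × (Z/11Z)^* × (Z/223Z)^*. Each prime-power unit group is (Z/2Z)^* ≅ trivial group (order 1); (Z/11Z)^* ≅ Z/10Z; (Z/223Z)^* ≅ Z/222Z. Hence Gal(Q(zeta_4906)/Q) ≅ Z/10Z × Z/222Z.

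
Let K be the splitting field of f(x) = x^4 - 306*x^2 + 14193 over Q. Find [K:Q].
[K:Q] = 4

f factors as (x^2 - 57)(x^2 - 249); the splitting field is K = Q(sqrt(57), sqrt(249)). Since 57, 249, and 14193 are all non-squares in Q, the three subfields Q(sqrt(57)), Q(sqrt(249)), Q(sqrt(14193)) are distinct degree-2 extensions, so [K:Q] = 4 (Klein four Galois group).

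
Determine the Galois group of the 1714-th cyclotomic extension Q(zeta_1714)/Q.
|Gal(Q(zeta_1714)/Q)| = phi(1714) = 856; group ≅ (Z/1714Z)^* ≅ Z/856Z

The n-th cyclotomic polynomial Φ_1714(x) is the minimal polynomial of zeta_1714 over Q and has degree phi(1714) = 856. So Q(zeta_1714) is a degree-856 Galois extension with Galois group (Z/1714Z)^*. By CRT, (Z/1714Z)^* ≅ (Z/2Z)^* × (Z/857Z)^*. Each prime-power unit group is (Z/2Z)^* ≅ trivial group (order 1); (Z/857Z)^* ≅ Z/856Z. Hence Gal(Q(zeta_1714)/Q) ≅ Z/856Z.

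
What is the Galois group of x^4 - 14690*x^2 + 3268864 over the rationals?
Gal(K/Q) = Z/2Z (cyclic of order 2)

f factors as (x^2 - 226)(x^2 - 14464), so the splitting field is K = Q(sqrt(226), sqrt(14464)). The squarefree part of 226 is 226 and the squarefree part of 14464 is also 226, so sqrt(226) and sqrt(14464) are both rational multiples of sqrt(226). Hence Q(sqrt(226)) = Q(sqrt(14464)) = Q(sqrt(226)), and the splitting field collapses to a single degree-2 extension with Galois group Z/2Z.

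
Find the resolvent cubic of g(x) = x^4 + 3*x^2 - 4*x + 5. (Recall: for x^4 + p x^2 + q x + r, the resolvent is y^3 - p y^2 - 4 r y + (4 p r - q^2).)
h(y) = y^3 - 3*y^2 - 20*y + 44

Identify coefficients: p = 3, q = -4, r = 5.
Plug into h(y) = y^3 - p y^2 - 4 r y + (4 p r - q^2):
  h(y) = y^3 - (3) y^2 - 4*(5) y + (4*(3)*(5) - (-4)^2)
       = y^3 + (-3) y^2 + (-20) y + (44).
Simplifying: h(y) = y^3 - 3*y^2 - 20*y + 44.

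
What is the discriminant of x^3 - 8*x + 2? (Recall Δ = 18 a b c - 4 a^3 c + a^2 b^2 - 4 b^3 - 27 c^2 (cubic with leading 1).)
Δ = 1940

For x^3 + a x^2 + b x + c the discriminant is Δ = 18 a b c - 4 a^3 c + a^2 b^2 - 4 b^3 - 27 c^2.
Plug a = 0, b = -8, c = 2:
  18*(0)*(-8)*(2) - 4*(0)^3*(2) + (0)^2*(-8)^2 - 4*(-8)^3 - 27*(2)^2
  = 0 + (0) + 0 + (2048) + (-108)
  = 1940.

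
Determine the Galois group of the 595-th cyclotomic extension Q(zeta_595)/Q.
|Gal(Q(zeta_595)/Q)| = phi(595) = 384; group ≅ (Z/595Z)^* ≅ Z/4Z × Z/6Z × Z/16Z

The n-th cyclotomic polynomial Φ_595(x) is the minimal polynomial of zeta_595 over Q and has degree phi(595) = 384. So Q(zeta_595) is a degree-384 Galois extension with Galois group (Z/595Z)^*. By CRT, (Z/595Z)^* ≅ (Z/5Z)^* × (Z/7Z)^* × (Z/17Z)^*. Each prime-power unit group is (Z/5Z)^* ≅ Z/4Z; (Z/7Z)^* ≅ Z/6Z; (Z/17Z)^* ≅ Z/16Z. Hence Gal(Q(zeta_595)/Q) ≅ Z/4Z × Z/6Z × Z/16Z.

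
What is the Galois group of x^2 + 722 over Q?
Gal(K/Q) = Z/2Z (cyclic of order 2)

x^2 + 722 is irreducible over Q since -722 is not a rational square. The splitting field Q(sqrt(-722)) has degree 2 over Q, and its unique nontrivial automorphism is sqrt(-722) ↦ -sqrt(-722). Hence Gal(Q(sqrt(-722))/Q) = Z/2Z.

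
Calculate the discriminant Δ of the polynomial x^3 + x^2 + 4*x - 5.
Δ = -1255

For x^3 + a x^2 + b x + c the discriminant is Δ = 18 a b c - 4 a^3 c + a^2 b^2 - 4 b^3 - 27 c^2.
Plug a = 1, b = 4, c = -5:
  18*(1)*(4)*(-5) - 4*(1)^3*(-5) + (1)^2*(4)^2 - 4*(4)^3 - 27*(-5)^2
  = -360 + (20) + 16 + (-256) + (-675)
  = -1255.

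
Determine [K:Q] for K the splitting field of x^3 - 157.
[K:Q] = 6

x^3 - 157 has one real root r = 157^(1/3) and two complex roots r*zeta_3, r*zeta_3^2 where zeta_3 = e^(2*pi*i/3). The splitting field is Q(r, zeta_3). [Q(r):Q] = 3 and [Q(zeta_3):Q] = 2 with gcd = 1, so [Q(r, zeta_3):Q] = 3 * 2 = 6.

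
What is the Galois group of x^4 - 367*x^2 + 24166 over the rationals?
Gal(K/Q) = V_4 (Klein four-group, Z/2Z × Z/2Z)

f factors as (x^2 - 281)(x^2 - 86), so the splitting field is K = Q(sqrt(281), sqrt(86)). The elements 281, 86, 24166 are all non-squares in Q, so sqrt(281) and sqrt(86) generate independent quadratic extensions. Thus [K:Q] = 4 and Gal(K/Q) is generated by the two order-2 automorphisms sqrt(281) ↦ -sqrt(281) and sqrt(86) ↦ -sqrt(86), giving V_4.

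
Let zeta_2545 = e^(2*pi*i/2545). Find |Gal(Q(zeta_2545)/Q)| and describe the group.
|Gal(Q(zeta_2545)/Q)| = phi(2545) = 2032; group ≅ (Z/2545Z)^* ≅ Z/4Z × Z/508Z

The n-th cyclotomic polynomial Φ_2545(x) is the minimal polynomial of zeta_2545 over Q and has degree phi(2545) = 2032. So Q(zeta_2545) is a degree-2032 Galois extension with Galois group (Z/2545Z)^*. By CRT, (Z/2545Z)^* ≅ (Z/5Z)^* × (Z/509Z)^*. Each prime-power unit group is (Z/5Z)^* ≅ Z/4Z; (Z/509Z)^* ≅ Z/508Z. Hence Gal(Q(zeta_2545)/Q) ≅ Z/4Z × Z/508Z.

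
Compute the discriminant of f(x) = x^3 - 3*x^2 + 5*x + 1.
Δ = -464

For x^3 + a x^2 + b x + c the discriminant is Δ = 18 a b c - 4 a^3 c + a^2 b^2 - 4 b^3 - 27 c^2.
Plug a = -3, b = 5, c = 1:
  18*(-3)*(5)*(1) - 4*(-3)^3*(1) + (-3)^2*(5)^2 - 4*(5)^3 - 27*(1)^2
  = -270 + (108) + 225 + (-500) + (-27)
  = -464.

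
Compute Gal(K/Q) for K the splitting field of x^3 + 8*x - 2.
Gal(K/Q) = S_3 (symmetric group of order 6)

Compute the discriminant of x^3 + (0)*x^2 + (8)*x + (-2): Δ = -2156. Since Δ is not a rational square, the Galois group is not contained in A_3; it must be the full S_3 (irreducibility of the cubic rules out anything smaller).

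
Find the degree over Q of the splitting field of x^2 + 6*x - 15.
[K:Q] = 2

The discriminant of x^2 + (6)*x + (-15) is b^2 - 4c = 36 - (-60) = 96. Since 96 is not a perfect square in Q, the polynomial is irreducible over Q. Its two roots generate a degree-2 extension, so [K:Q] = 2.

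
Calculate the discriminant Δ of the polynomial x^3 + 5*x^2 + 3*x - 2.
Δ = 469

For x^3 + a x^2 + b x + c the discriminant is Δ = 18 a b c - 4 a^3 c + a^2 b^2 - 4 b^3 - 27 c^2.
Plug a = 5, b = 3, c = -2:
  18*(5)*(3)*(-2) - 4*(5)^3*(-2) + (5)^2*(3)^2 - 4*(3)^3 - 27*(-2)^2
  = -540 + (1000) + 225 + (-108) + (-108)
  = 469.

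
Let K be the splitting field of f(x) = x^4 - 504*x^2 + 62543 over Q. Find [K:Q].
[K:Q] = 4

f factors as (x^2 - 283)(x^2 - 221); the splitting field is K = Q(sqrt(283), sqrt(221)). Since 283, 221, and 62543 are all non-squares in Q, the three subfields Q(sqrt(283)), Q(sqrt(221)), Q(sqrt(62543)) are distinct degree-2 extensions, so [K:Q] = 4 (Klein four Galois group).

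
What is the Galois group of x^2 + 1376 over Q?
Gal(K/Q) = Z/2Z (cyclic of order 2)

x^2 + 1376 is irreducible over Q since -1376 is not a rational square. The splitting field Q(sqrt(-1376)) has degree 2 over Q, and its unique nontrivial automorphism is sqrt(-1376) ↦ -sqrt(-1376). Hence Gal(Q(sqrt(-1376))/Q) = Z/2Z.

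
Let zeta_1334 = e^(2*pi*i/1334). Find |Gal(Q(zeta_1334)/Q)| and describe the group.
|Gal(Q(zeta_1334)/Q)| = phi(1334) = 616; group ≅ (Z/1334Z)^* ≅ Z/22Z × Z/28Z

The n-th cyclotomic polynomial Φ_1334(x) is the minimal polynomial of zeta_1334 over Q and has degree phi(1334) = 616. So Q(zeta_1334) is a degree-616 Galois extension with Galois group (Z/1334Z)^*. By CRT, (Z/1334Z)^* ≅ (Z/2Z)^* × (Z/23Z)^* × (Z/29Z)^*. Each prime-power unit group is (Z/2Z)^* ≅ trivial group (order 1); (Z/23Z)^* ≅ Z/22Z; (Z/29Z)^* ≅ Z/28Z. Hence Gal(Q(zeta_1334)/Q) ≅ Z/22Z × Z/28Z.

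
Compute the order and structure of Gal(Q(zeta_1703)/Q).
|Gal(Q(zeta_1703)/Q)| = phi(1703) = 1560; group ≅ (Z/1703Z)^* ≅ Z/12Z × Z/130Z

The n-th cyclotomic polynomial Φ_1703(x) is the minimal polynomial of zeta_1703 over Q and has degree phi(1703) = 1560. So Q(zeta_1703) is a degree-1560 Galois extension with Galois group (Z/1703Z)^*. By CRT, (Z/1703Z)^* ≅ (Z/13Z)^* × (Z/131Z)^*. Each prime-power unit group is (Z/13Z)^* ≅ Z/12Z; (Z/131Z)^* ≅ Z/130Z. Hence Gal(Q(zeta_1703)/Q) ≅ Z/12Z × Z/130Z.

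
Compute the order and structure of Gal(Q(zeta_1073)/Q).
|Gal(Q(zeta_1073)/Q)| = phi(1073) = 1008; group ≅ (Z/1073Z)^* ≅ Z/28Z × Z/36Z

The n-th cyclotomic polynomial Φ_1073(x) is the minimal polynomial of zeta_1073 over Q and has degree phi(1073) = 1008. So Q(zeta_1073) is a degree-1008 Galois extension with Galois group (Z/1073Z)^*. By CRT, (Z/1073Z)^* ≅ (Z/29Z)^* × (Z/37Z)^*. Each prime-power unit group is (Z/29Z)^* ≅ Z/28Z; (Z/37Z)^* ≅ Z/36Z. Hence Gal(Q(zeta_1073)/Q) ≅ Z/28Z × Z/36Z.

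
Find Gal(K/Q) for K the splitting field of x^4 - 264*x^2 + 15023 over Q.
Gal(K/Q) = V_4 (Klein four-group, Z/2Z × Z/2Z)

f factors as (x^2 - 83)(x^2 - 181), so the splitting field is K = Q(sqrt(83), sqrt(181)). The elements 83, 181, 15023 are all non-squares in Q, so sqrt(83) and sqrt(181) generate independent quadratic extensions. Thus [K:Q] = 4 and Gal(K/Q) is generated by the two order-2 automorphisms sqrt(83) ↦ -sqrt(83) and sqrt(181) ↦ -sqrt(181), giving V_4.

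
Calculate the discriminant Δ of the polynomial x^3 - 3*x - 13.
Δ = -4455

For a depressed cubic x^3 + p x + q the discriminant is Δ = -4 p^3 - 27 q^2 = -4*(-3)^3 - 27*(-13)^2 = 108 - 4563 = -4455.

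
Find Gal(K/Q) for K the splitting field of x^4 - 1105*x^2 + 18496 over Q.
Gal(K/Q) = Z/2Z (cyclic of order 2)

f factors as (x^2 - 1088)(x^2 - 17), so the splitting field is K = Q(sqrt(1088), sqrt(17)). The squarefree part of 1088 is 17 and the squarefree part of 17 is also 17, so sqrt(1088) and sqrt(17) are both rational multiples of sqrt(17). Hence Q(sqrt(1088)) = Q(sqrt(17)) = Q(sqrt(17)), and the splitting field collapses to a single degree-2 extension with Galois group Z/2Z.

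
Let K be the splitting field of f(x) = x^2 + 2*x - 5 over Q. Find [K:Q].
[K:Q] = 2

The discriminant of x^2 + (2)*x + (-5) is b^2 - 4c = 4 - (-20) = 24. Since 24 is not a perfect square in Q, the polynomial is irreducible over Q. Its two roots generate a degree-2 extension, so [K:Q] = 2.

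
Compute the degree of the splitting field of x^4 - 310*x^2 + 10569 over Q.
[K:Q] = 4

f factors as (x^2 - 39)(x^2 - 271); the splitting field is K = Q(sqrt(39), sqrt(271)). Since 39, 271, and 10569 are all non-squares in Q, the three subfields Q(sqrt(39)), Q(sqrt(271)), Q(sqrt(10569)) are distinct degree-2 extensions, so [K:Q] = 4 (Klein four Galois group).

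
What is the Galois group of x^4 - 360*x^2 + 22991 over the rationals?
Gal(K/Q) = V_4 (Klein four-group, Z/2Z × Z/2Z)

f factors as (x^2 - 83)(x^2 - 277), so the splitting field is K = Q(sqrt(83), sqrt(277)). The elements 83, 277, 22991 are all non-squares in Q, so sqrt(83) and sqrt(277) generate independent quadratic extensions. Thus [K:Q] = 4 and Gal(K/Q) is generated by the two order-2 automorphisms sqrt(83) ↦ -sqrt(83) and sqrt(277) ↦ -sqrt(277), giving V_4.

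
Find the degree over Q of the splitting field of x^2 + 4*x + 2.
[K:Q] = 2

The discriminant of x^2 + (4)*x + (2) is b^2 - 4c = 16 - (8) = 8. Since 8 is not a perfect square in Q, the polynomial is irreducible over Q. Its two roots generate a degree-2 extension, so [K:Q] = 2.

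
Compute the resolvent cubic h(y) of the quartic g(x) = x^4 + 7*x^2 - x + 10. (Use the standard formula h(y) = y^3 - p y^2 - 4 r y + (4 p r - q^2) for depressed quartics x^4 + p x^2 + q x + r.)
h(y) = y^3 - 7*y^2 - 40*y + 279

Identify coefficients: p = 7, q = -1, r = 10.
Plug into h(y) = y^3 - p y^2 - 4 r y + (4 p r - q^2):
  h(y) = y^3 - (7) y^2 - 4*(10) y + (4*(7)*(10) - (-1)^2)
       = y^3 + (-7) y^2 + (-40) y + (279).
Simplifying: h(y) = y^3 - 7*y^2 - 40*y + 279.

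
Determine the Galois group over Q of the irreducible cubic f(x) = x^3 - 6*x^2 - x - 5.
Gal(K/Q) = S_3 (symmetric group of order 6)

Compute the discriminant of x^3 + (-6)*x^2 + (-1)*x + (-5): Δ = -5495. Since Δ is not a rational square, the Galois group is not contained in A_3; it must be the full S_3 (irreducibility of the cubic rules out anything smaller).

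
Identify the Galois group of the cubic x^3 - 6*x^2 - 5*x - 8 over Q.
Gal(K/Q) = S_3 (symmetric group of order 6)

Compute the discriminant of x^3 + (-6)*x^2 + (-5)*x + (-8): Δ = -11560. Since Δ is not a rational square, the Galois group is not contained in A_3; it must be the full S_3 (irreducibility of the cubic rules out anything smaller).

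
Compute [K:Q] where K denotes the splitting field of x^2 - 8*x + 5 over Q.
[K:Q] = 2

The discriminant of x^2 + (-8)*x + (5) is b^2 - 4c = 64 - (20) = 44. Since 44 is not a perfect square in Q, the polynomial is irreducible over Q. Its two roots generate a degree-2 extension, so [K:Q] = 2.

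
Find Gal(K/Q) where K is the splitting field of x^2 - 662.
Gal(K/Q) = Z/2Z (cyclic of order 2)

x^2 - 662 is irreducible over Q since 662 is not a rational square. The splitting field Q(sqrt(662)) has degree 2 over Q, and its unique nontrivial automorphism is sqrt(662) ↦ -sqrt(662). Hence Gal(Q(sqrt(662))/Q) = Z/2Z.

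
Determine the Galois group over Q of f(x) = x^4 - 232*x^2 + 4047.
Gal(K/Q) = V_4 (Klein four-group, Z/2Z × Z/2Z)

f factors as (x^2 - 19)(x^2 - 213), so the splitting field is K = Q(sqrt(19), sqrt(213)). The elements 19, 213, 4047 are all non-squares in Q, so sqrt(19) and sqrt(213) generate independent quadratic extensions. Thus [K:Q] = 4 and Gal(K/Q) is generated by the two order-2 automorphisms sqrt(19) ↦ -sqrt(19) and sqrt(213) ↦ -sqrt(213), giving V_4.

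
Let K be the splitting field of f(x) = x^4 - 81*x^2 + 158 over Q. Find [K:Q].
[K:Q] = 4

f factors as (x^2 - 2)(x^2 - 79); the splitting field is K = Q(sqrt(2), sqrt(79)). Since 2, 79, and 158 are all non-squares in Q, the three subfields Q(sqrt(2)), Q(sqrt(79)), Q(sqrt(158)) are distinct degree-2 extensions, so [K:Q] = 4 (Klein four Galois group).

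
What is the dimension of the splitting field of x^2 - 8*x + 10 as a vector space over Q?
[K:Q] = 2

The discriminant of x^2 + (-8)*x + (10) is b^2 - 4c = 64 - (40) = 24. Since 24 is not a perfect square in Q, the polynomial is irreducible over Q. Its two roots generate a degree-2 extension, so [K:Q] = 2.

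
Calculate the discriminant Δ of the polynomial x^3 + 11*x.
Δ = -5324

For a depressed cubic x^3 + p x + q the discriminant is Δ = -4 p^3 - 27 q^2 = -4*(11)^3 - 27*(0)^2 = -5324 - 0 = -5324.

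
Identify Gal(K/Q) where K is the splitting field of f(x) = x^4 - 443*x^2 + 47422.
Gal(K/Q) = V_4 (Klein four-group, Z/2Z × Z/2Z)

f factors as (x^2 - 262)(x^2 - 181), so the splitting field is K = Q(sqrt(262), sqrt(181)). The elements 262, 181, 47422 are all non-squares in Q, so sqrt(262) and sqrt(181) generate independent quadratic extensions. Thus [K:Q] = 4 and Gal(K/Q) is generated by the two order-2 automorphisms sqrt(262) ↦ -sqrt(262) and sqrt(181) ↦ -sqrt(181), giving V_4.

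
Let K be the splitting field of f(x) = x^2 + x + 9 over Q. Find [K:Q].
[K:Q] = 2

The discriminant of x^2 + (1)*x + (9) is b^2 - 4c = 1 - (36) = -35. Since -35 is not a perfect square in Q, the polynomial is irreducible over Q. Its two roots generate a degree-2 extension, so [K:Q] = 2.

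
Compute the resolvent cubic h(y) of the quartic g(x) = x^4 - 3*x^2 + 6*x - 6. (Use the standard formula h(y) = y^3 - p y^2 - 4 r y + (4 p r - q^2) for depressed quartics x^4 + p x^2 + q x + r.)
h(y) = y^3 + 3*y^2 + 24*y + 36

Identify coefficients: p = -3, q = 6, r = -6.
Plug into h(y) = y^3 - p y^2 - 4 r y + (4 p r - q^2):
  h(y) = y^3 - (-3) y^2 - 4*(-6) y + (4*(-3)*(-6) - (6)^2)
       = y^3 + (3) y^2 + (24) y + (36).
Simplifying: h(y) = y^3 + 3*y^2 + 24*y + 36.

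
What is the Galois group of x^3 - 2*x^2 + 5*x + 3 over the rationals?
Gal(K/Q) = S_3 (symmetric group of order 6)

Compute the discriminant of x^3 + (-2)*x^2 + (5)*x + (3): Δ = -1087. Since Δ is not a rational square, the Galois group is not contained in A_3; it must be the full S_3 (irreducibility of the cubic rules out anything smaller).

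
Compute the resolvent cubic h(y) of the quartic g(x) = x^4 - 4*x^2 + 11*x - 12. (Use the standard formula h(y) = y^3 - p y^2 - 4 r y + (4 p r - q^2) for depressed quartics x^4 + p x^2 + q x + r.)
h(y) = y^3 + 4*y^2 + 48*y + 71

Identify coefficients: p = -4, q = 11, r = -12.
Plug into h(y) = y^3 - p y^2 - 4 r y + (4 p r - q^2):
  h(y) = y^3 - (-4) y^2 - 4*(-12) y + (4*(-4)*(-12) - (11)^2)
       = y^3 + (4) y^2 + (48) y + (71).
Simplifying: h(y) = y^3 + 4*y^2 + 48*y + 71.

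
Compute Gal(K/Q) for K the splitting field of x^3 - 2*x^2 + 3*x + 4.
Gal(K/Q) = S_3 (symmetric group of order 6)

Compute the discriminant of x^3 + (-2)*x^2 + (3)*x + (4): Δ = -808. Since Δ is not a rational square, the Galois group is not contained in A_3; it must be the full S_3 (irreducibility of the cubic rules out anything smaller).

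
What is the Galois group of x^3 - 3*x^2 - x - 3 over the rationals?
Gal(K/Q) = S_3 (symmetric group of order 6)

Compute the discriminant of x^3 + (-3)*x^2 + (-1)*x + (-3): Δ = -716. Since Δ is not a rational square, the Galois group is not contained in A_3; it must be the full S_3 (irreducibility of the cubic rules out anything smaller).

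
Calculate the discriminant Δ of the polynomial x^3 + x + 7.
Δ = -1327

For a depressed cubic x^3 + p x + q the discriminant is Δ = -4 p^3 - 27 q^2 = -4*(1)^3 - 27*(7)^2 = -4 - 1323 = -1327.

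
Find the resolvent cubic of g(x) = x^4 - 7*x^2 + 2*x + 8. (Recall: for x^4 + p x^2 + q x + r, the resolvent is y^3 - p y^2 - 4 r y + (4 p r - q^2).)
h(y) = y^3 + 7*y^2 - 32*y - 228

Identify coefficients: p = -7, q = 2, r = 8.
Plug into h(y) = y^3 - p y^2 - 4 r y + (4 p r - q^2):
  h(y) = y^3 - (-7) y^2 - 4*(8) y + (4*(-7)*(8) - (2)^2)
       = y^3 + (7) y^2 + (-32) y + (-228).
Simplifying: h(y) = y^3 + 7*y^2 - 32*y - 228.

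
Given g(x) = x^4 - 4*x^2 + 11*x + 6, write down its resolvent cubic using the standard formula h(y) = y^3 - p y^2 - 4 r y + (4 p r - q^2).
h(y) = y^3 + 4*y^2 - 24*y - 217

Identify coefficients: p = -4, q = 11, r = 6.
Plug into h(y) = y^3 - p y^2 - 4 r y + (4 p r - q^2):
  h(y) = y^3 - (-4) y^2 - 4*(6) y + (4*(-4)*(6) - (11)^2)
       = y^3 + (4) y^2 + (-24) y + (-217).
Simplifying: h(y) = y^3 + 4*y^2 - 24*y - 217.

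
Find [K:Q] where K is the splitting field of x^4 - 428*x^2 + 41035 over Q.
[K:Q] = 4

f factors as (x^2 - 283)(x^2 - 145); the splitting field is K = Q(sqrt(283), sqrt(145)). Since 283, 145, and 41035 are all non-squares in Q, the three subfields Q(sqrt(283)), Q(sqrt(145)), Q(sqrt(41035)) are distinct degree-2 extensions, so [K:Q] = 4 (Klein four Galois group).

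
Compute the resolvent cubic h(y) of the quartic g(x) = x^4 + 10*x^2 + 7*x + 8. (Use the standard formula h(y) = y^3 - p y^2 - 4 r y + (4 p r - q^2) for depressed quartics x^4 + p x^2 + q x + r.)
h(y) = y^3 - 10*y^2 - 32*y + 271

Identify coefficients: p = 10, q = 7, r = 8.
Plug into h(y) = y^3 - p y^2 - 4 r y + (4 p r - q^2):
  h(y) = y^3 - (10) y^2 - 4*(8) y + (4*(10)*(8) - (7)^2)
       = y^3 + (-10) y^2 + (-32) y + (271).
Simplifying: h(y) = y^3 - 10*y^2 - 32*y + 271.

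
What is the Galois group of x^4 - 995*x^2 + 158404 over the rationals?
Gal(K/Q) = Z/2Z (cyclic of order 2)

f factors as (x^2 - 199)(x^2 - 796), so the splitting field is K = Q(sqrt(199), sqrt(796)). The squarefree part of 199 is 199 and the squarefree part of 796 is also 199, so sqrt(199) and sqrt(796) are both rational multiples of sqrt(199). Hence Q(sqrt(199)) = Q(sqrt(796)) = Q(sqrt(199)), and the splitting field collapses to a single degree-2 extension with Galois group Z/2Z.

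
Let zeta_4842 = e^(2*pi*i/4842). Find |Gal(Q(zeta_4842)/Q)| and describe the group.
|Gal(Q(zeta_4842)/Q)| = phi(4842) = 1608; group ≅ (Z/4842Z)^* ≅ Z/6Z × Z/268Z

The n-th cyclotomic polynomial Φ_4842(x) is the minimal polynomial of zeta_4842 over Q and has degree phi(4842) = 1608. So Q(zeta_4842) is a degree-1608 Galois extension with Galois group (Z/4842Z)^*. By CRT, (Z/4842Z)^* ≅ (Z/2Z)^* × (Z/9Z)^* × (Z/269Z)^*. Each prime-power unit group is (Z/2Z)^* ≅ trivial group (order 1); (Z/9Z)^* ≅ Z/6Z; (Z/269Z)^* ≅ Z/268Z. Hence Gal(Q(zeta_4842)/Q) ≅ Z/6Z × Z/268Z.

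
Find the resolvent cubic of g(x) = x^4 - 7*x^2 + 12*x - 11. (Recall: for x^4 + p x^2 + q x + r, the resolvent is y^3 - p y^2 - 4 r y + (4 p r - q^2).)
h(y) = y^3 + 7*y^2 + 44*y + 164

Identify coefficients: p = -7, q = 12, r = -11.
Plug into h(y) = y^3 - p y^2 - 4 r y + (4 p r - q^2):
  h(y) = y^3 - (-7) y^2 - 4*(-11) y + (4*(-7)*(-11) - (12)^2)
       = y^3 + (7) y^2 + (44) y + (164).
Simplifying: h(y) = y^3 + 7*y^2 + 44*y + 164.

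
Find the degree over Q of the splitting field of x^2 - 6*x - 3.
[K:Q] = 2

The discriminant of x^2 + (-6)*x + (-3) is b^2 - 4c = 36 - (-12) = 48. Since 48 is not a perfect square in Q, the polynomial is irreducible over Q. Its two roots generate a degree-2 extension, so [K:Q] = 2.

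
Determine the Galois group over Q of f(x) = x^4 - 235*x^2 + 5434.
Gal(K/Q) = V_4 (Klein four-group, Z/2Z × Z/2Z)

f factors as (x^2 - 209)(x^2 - 26), so the splitting field is K = Q(sqrt(209), sqrt(26)). The elements 209, 26, 5434 are all non-squares in Q, so sqrt(209) and sqrt(26) generate independent quadratic extensions. Thus [K:Q] = 4 and Gal(K/Q) is generated by the two order-2 automorphisms sqrt(209) ↦ -sqrt(209) and sqrt(26) ↦ -sqrt(26), giving V_4.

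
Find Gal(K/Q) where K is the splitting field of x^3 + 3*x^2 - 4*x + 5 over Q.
Gal(K/Q) = S_3 (symmetric group of order 6)

Compute the discriminant of x^3 + (3)*x^2 + (-4)*x + (5): Δ = -1895. Since Δ is not a rational square, the Galois group is not contained in A_3; it must be the full S_3 (irreducibility of the cubic rules out anything smaller).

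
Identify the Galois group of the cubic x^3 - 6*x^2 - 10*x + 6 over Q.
Gal(K/Q) = S_3 (symmetric group of order 6)

Compute the discriminant of x^3 + (-6)*x^2 + (-10)*x + (6): Δ = 18292. Since Δ is not a rational square, the Galois group is not contained in A_3; it must be the full S_3 (irreducibility of the cubic rules out anything smaller).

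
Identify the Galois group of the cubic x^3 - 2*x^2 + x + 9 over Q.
Gal(K/Q) = S_3 (symmetric group of order 6)

Compute the discriminant of x^3 + (-2)*x^2 + (1)*x + (9): Δ = -2223. Since Δ is not a rational square, the Galois group is not contained in A_3; it must be the full S_3 (irreducibility of the cubic rules out anything smaller).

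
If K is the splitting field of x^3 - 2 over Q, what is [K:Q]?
[K:Q] = 6

x^3 - 2 has one real root r = 2^(1/3) and two complex roots r*zeta_3, r*zeta_3^2 where zeta_3 = e^(2*pi*i/3). The splitting field is Q(r, zeta_3). [Q(r):Q] = 3 and [Q(zeta_3):Q] = 2 with gcd = 1, so [Q(r, zeta_3):Q] = 3 * 2 = 6.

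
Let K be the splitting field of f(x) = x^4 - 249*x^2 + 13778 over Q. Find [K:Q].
[K:Q] = 4

f factors as (x^2 - 83)(x^2 - 166); the splitting field is K = Q(sqrt(83), sqrt(166)). Since 83, 166, and 13778 are all non-squares in Q, the three subfields Q(sqrt(83)), Q(sqrt(166)), Q(sqrt(13778)) are distinct degree-2 extensions, so [K:Q] = 4 (Klein four Galois group).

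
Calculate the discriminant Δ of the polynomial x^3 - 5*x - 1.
Δ = 473

For a depressed cubic x^3 + p x + q the discriminant is Δ = -4 p^3 - 27 q^2 = -4*(-5)^3 - 27*(-1)^2 = 500 - 27 = 473.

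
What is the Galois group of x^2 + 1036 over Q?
Gal(K/Q) = Z/2Z (cyclic of order 2)

x^2 + 1036 is irreducible over Q since -1036 is not a rational square. The splitting field Q(sqrt(-1036)) has degree 2 over Q, and its unique nontrivial automorphism is sqrt(-1036) ↦ -sqrt(-1036). Hence Gal(Q(sqrt(-1036))/Q) = Z/2Z.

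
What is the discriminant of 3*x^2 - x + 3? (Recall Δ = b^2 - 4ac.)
Δ = -35

For a quadratic a x^2 + b x + c the discriminant is Δ = b^2 - 4ac = (-1)^2 - 4*(3)*(3) = 1 - (36) = -35.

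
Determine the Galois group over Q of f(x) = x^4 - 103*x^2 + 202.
Gal(K/Q) = V_4 (Klein four-group, Z/2Z × Z/2Z)

f factors as (x^2 - 101)(x^2 - 2), so the splitting field is K = Q(sqrt(101), sqrt(2)). The elements 101, 2, 202 are all non-squares in Q, so sqrt(101) and sqrt(2) generate independent quadratic extensions. Thus [K:Q] = 4 and Gal(K/Q) is generated by the two order-2 automorphisms sqrt(101) ↦ -sqrt(101) and sqrt(2) ↦ -sqrt(2), giving V_4.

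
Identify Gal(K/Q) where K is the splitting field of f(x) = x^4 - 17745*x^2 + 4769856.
Gal(K/Q) = Z/2Z (cyclic of order 2)

f factors as (x^2 - 17472)(x^2 - 273), so the splitting field is K = Q(sqrt(17472), sqrt(273)). The squarefree part of 17472 is 273 and the squarefree part of 273 is also 273, so sqrt(17472) and sqrt(273) are both rational multiples of sqrt(273). Hence Q(sqrt(17472)) = Q(sqrt(273)) = Q(sqrt(273)), and the splitting field collapses to a single degree-2 extension with Galois group Z/2Z.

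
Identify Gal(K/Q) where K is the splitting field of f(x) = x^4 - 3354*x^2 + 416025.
Gal(K/Q) = Z/2Z (cyclic of order 2)

f factors as (x^2 - 3225)(x^2 - 129), so the splitting field is K = Q(sqrt(3225), sqrt(129)). The squarefree part of 3225 is 129 and the squarefree part of 129 is also 129, so sqrt(3225) and sqrt(129) are both rational multiples of sqrt(129). Hence Q(sqrt(3225)) = Q(sqrt(129)) = Q(sqrt(129)), and the splitting field collapses to a single degree-2 extension with Galois group Z/2Z.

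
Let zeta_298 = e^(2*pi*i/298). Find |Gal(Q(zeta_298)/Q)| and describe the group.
|Gal(Q(zeta_298)/Q)| = phi(298) = 148; group ≅ (Z/298Z)^* ≅ Z/148Z

The n-th cyclotomic polynomial Φ_298(x) is the minimal polynomial of zeta_298 over Q and has degree phi(298) = 148. So Q(zeta_298) is a degree-148 Galois extension with Galois group (Z/298Z)^*. By CRT, (Z/298Z)^* ≅ (Z/2Z)^* × (Z/149Z)^*. Each prime-power unit group is (Z/2Z)^* ≅ trivial group (order 1); (Z/149Z)^* ≅ Z/148Z. Hence Gal(Q(zeta_298)/Q) ≅ Z/148Z.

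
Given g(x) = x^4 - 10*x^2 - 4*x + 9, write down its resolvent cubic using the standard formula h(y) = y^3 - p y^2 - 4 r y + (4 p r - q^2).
h(y) = y^3 + 10*y^2 - 36*y - 376

Identify coefficients: p = -10, q = -4, r = 9.
Plug into h(y) = y^3 - p y^2 - 4 r y + (4 p r - q^2):
  h(y) = y^3 - (-10) y^2 - 4*(9) y + (4*(-10)*(9) - (-4)^2)
       = y^3 + (10) y^2 + (-36) y + (-376).
Simplifying: h(y) = y^3 + 10*y^2 - 36*y - 376.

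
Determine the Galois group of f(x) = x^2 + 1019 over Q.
Gal(K/Q) = Z/2Z (cyclic of order 2)

x^2 + 1019 is irreducible over Q since -1019 is not a rational square. The splitting field Q(sqrt(-1019)) has degree 2 over Q, and its unique nontrivial automorphism is sqrt(-1019) ↦ -sqrt(-1019). Hence Gal(Q(sqrt(-1019))/Q) = Z/2Z.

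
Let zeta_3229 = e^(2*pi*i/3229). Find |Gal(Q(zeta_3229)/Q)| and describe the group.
|Gal(Q(zeta_3229)/Q)| = phi(3229) = 3228; group ≅ (Z/3229Z)^* ≅ Z/3228Z

The n-th cyclotomic polynomial Φ_3229(x) is the minimal polynomial of zeta_3229 over Q and has degree phi(3229) = 3228. So Q(zeta_3229) is a degree-3228 Galois extension with Galois group (Z/3229Z)^*. (Z/3229Z)^* is cyclic since 3229 is an odd prime power (or 4). Hence Gal(Q(zeta_3229)/Q) ≅ Z/3228Z.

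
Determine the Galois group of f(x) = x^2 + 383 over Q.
Gal(K/Q) = Z/2Z (cyclic of order 2)

x^2 + 383 is irreducible over Q since -383 is not a rational square. The splitting field Q(sqrt(-383)) has degree 2 over Q, and its unique nontrivial automorphism is sqrt(-383) ↦ -sqrt(-383). Hence Gal(Q(sqrt(-383))/Q) = Z/2Z.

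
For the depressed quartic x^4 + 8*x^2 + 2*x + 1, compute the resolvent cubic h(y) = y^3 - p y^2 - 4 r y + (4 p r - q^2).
h(y) = y^3 - 8*y^2 - 4*y + 28

Identify coefficients: p = 8, q = 2, r = 1.
Plug into h(y) = y^3 - p y^2 - 4 r y + (4 p r - q^2):
  h(y) = y^3 - (8) y^2 - 4*(1) y + (4*(8)*(1) - (2)^2)
       = y^3 + (-8) y^2 + (-4) y + (28).
Simplifying: h(y) = y^3 - 8*y^2 - 4*y + 28.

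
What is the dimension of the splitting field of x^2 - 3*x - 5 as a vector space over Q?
[K:Q] = 2

The discriminant of x^2 + (-3)*x + (-5) is b^2 - 4c = 9 - (-20) = 29. Since 29 is not a perfect square in Q, the polynomial is irreducible over Q. Its two roots generate a degree-2 extension, so [K:Q] = 2.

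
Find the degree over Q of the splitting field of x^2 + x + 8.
[K:Q] = 2

The discriminant of x^2 + (1)*x + (8) is b^2 - 4c = 1 - (32) = -31. Since -31 is not a perfect square in Q, the polynomial is irreducible over Q. Its two roots generate a degree-2 extension, so [K:Q] = 2.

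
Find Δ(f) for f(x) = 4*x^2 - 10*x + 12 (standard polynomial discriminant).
Δ = -92

For a quadratic a x^2 + b x + c the discriminant is Δ = b^2 - 4ac = (-10)^2 - 4*(4)*(12) = 100 - (192) = -92.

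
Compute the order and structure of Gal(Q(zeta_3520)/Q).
|Gal(Q(zeta_3520)/Q)| = phi(3520) = 1280; group ≅ (Z/3520Z)^* ≅ Z/2Z × Z/4Z × Z/10Z × Z/16Z

The n-th cyclotomic polynomial Φ_3520(x) is the minimal polynomial of zeta_3520 over Q and has degree phi(3520) = 1280. So Q(zeta_3520) is a degree-1280 Galois extension with Galois group (Z/3520Z)^*. By CRT, (Z/3520Z)^* ≅ (Z/64Z)^* × (Z/5Z)^* × (Z/11Z)^*. Each prime-power unit group is (Z/64Z)^* ≅ Z/2Z × Z/16Z; (Z/5Z)^* ≅ Z/4Z; (Z/11Z)^* ≅ Z/10Z. Hence Gal(Q(zeta_3520)/Q) ≅ Z/2Z × Z/4Z × Z/10Z × Z/16Z.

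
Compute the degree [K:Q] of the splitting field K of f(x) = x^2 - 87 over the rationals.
[K:Q] = 2

The polynomial x^2 - 87 is irreducible over Q since 87 is not a perfect square. Its splitting field is Q(sqrt(87)), which has degree 2 over Q.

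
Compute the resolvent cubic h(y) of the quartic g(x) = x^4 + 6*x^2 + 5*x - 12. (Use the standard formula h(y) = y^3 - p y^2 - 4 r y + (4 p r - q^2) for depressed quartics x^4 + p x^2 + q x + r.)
h(y) = y^3 - 6*y^2 + 48*y - 313

Identify coefficients: p = 6, q = 5, r = -12.
Plug into h(y) = y^3 - p y^2 - 4 r y + (4 p r - q^2):
  h(y) = y^3 - (6) y^2 - 4*(-12) y + (4*(6)*(-12) - (5)^2)
       = y^3 + (-6) y^2 + (48) y + (-313).
Simplifying: h(y) = y^3 - 6*y^2 + 48*y - 313.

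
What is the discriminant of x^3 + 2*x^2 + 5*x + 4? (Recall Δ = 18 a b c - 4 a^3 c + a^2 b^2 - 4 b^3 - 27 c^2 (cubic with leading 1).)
Δ = -240

For x^3 + a x^2 + b x + c the discriminant is Δ = 18 a b c - 4 a^3 c + a^2 b^2 - 4 b^3 - 27 c^2.
Plug a = 2, b = 5, c = 4:
  18*(2)*(5)*(4) - 4*(2)^3*(4) + (2)^2*(5)^2 - 4*(5)^3 - 27*(4)^2
  = 720 + (-128) + 100 + (-500) + (-432)
  = -240.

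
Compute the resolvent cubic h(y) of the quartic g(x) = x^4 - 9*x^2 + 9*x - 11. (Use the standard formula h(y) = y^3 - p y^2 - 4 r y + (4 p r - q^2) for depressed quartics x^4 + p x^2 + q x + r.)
h(y) = y^3 + 9*y^2 + 44*y + 315

Identify coefficients: p = -9, q = 9, r = -11.
Plug into h(y) = y^3 - p y^2 - 4 r y + (4 p r - q^2):
  h(y) = y^3 - (-9) y^2 - 4*(-11) y + (4*(-9)*(-11) - (9)^2)
       = y^3 + (9) y^2 + (44) y + (315).
Simplifying: h(y) = y^3 + 9*y^2 + 44*y + 315.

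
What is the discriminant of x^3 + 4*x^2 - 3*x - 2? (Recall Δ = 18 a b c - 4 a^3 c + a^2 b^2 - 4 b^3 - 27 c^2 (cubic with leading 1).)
Δ = 1088

For x^3 + a x^2 + b x + c the discriminant is Δ = 18 a b c - 4 a^3 c + a^2 b^2 - 4 b^3 - 27 c^2.
Plug a = 4, b = -3, c = -2:
  18*(4)*(-3)*(-2) - 4*(4)^3*(-2) + (4)^2*(-3)^2 - 4*(-3)^3 - 27*(-2)^2
  = 432 + (512) + 144 + (108) + (-108)
  = 1088.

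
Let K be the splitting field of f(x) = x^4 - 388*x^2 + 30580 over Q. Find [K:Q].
[K:Q] = 4

f factors as (x^2 - 278)(x^2 - 110); the splitting field is K = Q(sqrt(278), sqrt(110)). Since 278, 110, and 30580 are all non-squares in Q, the three subfields Q(sqrt(278)), Q(sqrt(110)), Q(sqrt(30580)) are distinct degree-2 extensions, so [K:Q] = 4 (Klein four Galois group).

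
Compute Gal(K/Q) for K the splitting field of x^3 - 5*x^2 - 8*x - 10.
Gal(K/Q) = S_3 (symmetric group of order 6)

Compute the discriminant of x^3 + (-5)*x^2 + (-8)*x + (-10): Δ = -11252. Since Δ is not a rational square, the Galois group is not contained in A_3; it must be the full S_3 (irreducibility of the cubic rules out anything smaller).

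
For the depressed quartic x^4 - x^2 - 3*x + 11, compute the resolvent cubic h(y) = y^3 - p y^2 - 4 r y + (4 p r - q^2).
h(y) = y^3 + y^2 - 44*y - 53

Identify coefficients: p = -1, q = -3, r = 11.
Plug into h(y) = y^3 - p y^2 - 4 r y + (4 p r - q^2):
  h(y) = y^3 - (-1) y^2 - 4*(11) y + (4*(-1)*(11) - (-3)^2)
       = y^3 + (1) y^2 + (-44) y + (-53).
Simplifying: h(y) = y^3 + y^2 - 44*y - 53.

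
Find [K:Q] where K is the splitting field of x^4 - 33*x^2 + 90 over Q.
[K:Q] = 4

f factors as (x^2 - 3)(x^2 - 30); the splitting field is K = Q(sqrt(3), sqrt(30)). Since 3, 30, and 90 are all non-squares in Q, the three subfields Q(sqrt(3)), Q(sqrt(30)), Q(sqrt(90)) are distinct degree-2 extensions, so [K:Q] = 4 (Klein four Galois group).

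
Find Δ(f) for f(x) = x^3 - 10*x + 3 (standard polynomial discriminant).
Δ = 3757

For a depressed cubic x^3 + p x + q the discriminant is Δ = -4 p^3 - 27 q^2 = -4*(-10)^3 - 27*(3)^2 = 4000 - 243 = 3757.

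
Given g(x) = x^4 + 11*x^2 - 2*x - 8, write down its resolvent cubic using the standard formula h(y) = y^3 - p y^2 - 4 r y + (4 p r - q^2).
h(y) = y^3 - 11*y^2 + 32*y - 356

Identify coefficients: p = 11, q = -2, r = -8.
Plug into h(y) = y^3 - p y^2 - 4 r y + (4 p r - q^2):
  h(y) = y^3 - (11) y^2 - 4*(-8) y + (4*(11)*(-8) - (-2)^2)
       = y^3 + (-11) y^2 + (32) y + (-356).
Simplifying: h(y) = y^3 - 11*y^2 + 32*y - 356.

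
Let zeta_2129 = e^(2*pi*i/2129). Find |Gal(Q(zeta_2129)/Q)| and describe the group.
|Gal(Q(zeta_2129)/Q)| = phi(2129) = 2128; group ≅ (Z/2129Z)^* ≅ Z/2128Z

The n-th cyclotomic polynomial Φ_2129(x) is the minimal polynomial of zeta_2129 over Q and has degree phi(2129) = 2128. So Q(zeta_2129) is a degree-2128 Galois extension with Galois group (Z/2129Z)^*. (Z/2129Z)^* is cyclic since 2129 is an odd prime power (or 4). Hence Gal(Q(zeta_2129)/Q) ≅ Z/2128Z.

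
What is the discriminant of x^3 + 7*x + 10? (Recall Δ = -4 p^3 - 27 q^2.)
Δ = -4072

For a depressed cubic x^3 + p x + q the discriminant is Δ = -4 p^3 - 27 q^2 = -4*(7)^3 - 27*(10)^2 = -1372 - 2700 = -4072.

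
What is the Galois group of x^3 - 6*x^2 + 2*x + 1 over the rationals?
Gal(K/Q) = S_3 (symmetric group of order 6)

Compute the discriminant of x^3 + (-6)*x^2 + (2)*x + (1): Δ = 733. Since Δ is not a rational square, the Galois group is not contained in A_3; it must be the full S_3 (irreducibility of the cubic rules out anything smaller).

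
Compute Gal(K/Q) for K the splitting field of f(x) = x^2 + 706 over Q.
Gal(K/Q) = Z/2Z (cyclic of order 2)

x^2 + 706 is irreducible over Q since -706 is not a rational square. The splitting field Q(sqrt(-706)) has degree 2 over Q, and its unique nontrivial automorphism is sqrt(-706) ↦ -sqrt(-706). Hence Gal(Q(sqrt(-706))/Q) = Z/2Z.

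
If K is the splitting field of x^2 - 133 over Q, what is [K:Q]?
[K:Q] = 2

The polynomial x^2 - 133 is irreducible over Q since 133 is not a perfect square. Its splitting field is Q(sqrt(133)), which has degree 2 over Q.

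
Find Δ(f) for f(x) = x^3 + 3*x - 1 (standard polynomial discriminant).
Δ = -135

For a depressed cubic x^3 + p x + q the discriminant is Δ = -4 p^3 - 27 q^2 = -4*(3)^3 - 27*(-1)^2 = -108 - 27 = -135.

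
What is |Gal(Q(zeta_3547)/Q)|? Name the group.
|Gal(Q(zeta_3547)/Q)| = phi(3547) = 3546; group ≅ (Z/3547Z)^* ≅ Z/3546Z

The n-th cyclotomic polynomial Φ_3547(x) is the minimal polynomial of zeta_3547 over Q and has degree phi(3547) = 3546. So Q(zeta_3547) is a degree-3546 Galois extension with Galois group (Z/3547Z)^*. (Z/3547Z)^* is cyclic since 3547 is an odd prime power (or 4). Hence Gal(Q(zeta_3547)/Q) ≅ Z/3546Z.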